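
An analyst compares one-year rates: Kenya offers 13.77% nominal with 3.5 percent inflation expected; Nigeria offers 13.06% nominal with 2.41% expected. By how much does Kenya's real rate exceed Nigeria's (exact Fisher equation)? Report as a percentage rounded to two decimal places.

Kenya: (1 + 0.1377)/(1 + 0.0350) − 1 = 9.9227%
Nigeria: (1 + 0.1306)/(1 + 0.0241) − 1 = 10.3994%
Differential = 9.9227% − 10.3994% = -0.4767% → -0.48%.

-0.48%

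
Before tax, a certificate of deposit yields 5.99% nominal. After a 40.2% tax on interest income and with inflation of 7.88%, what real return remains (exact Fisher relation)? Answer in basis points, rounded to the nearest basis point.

-398 basis points

After-tax nominal return = 5.99% × (1 − 0.402) = 3.58202%.
1 + r = 1.0358202 / 1.07880 = 0.960160
After-tax real rate = 0.960160 − 1 → -398 basis points.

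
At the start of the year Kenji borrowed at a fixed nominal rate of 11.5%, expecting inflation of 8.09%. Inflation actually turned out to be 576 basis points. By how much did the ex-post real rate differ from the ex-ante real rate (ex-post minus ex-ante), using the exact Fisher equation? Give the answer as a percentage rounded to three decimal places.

2.273%

Ex-ante: (1 + 0.1150)/(1 + 0.0809) − 1 = 3.1548%
Ex-post: (1 + 0.1150)/(1 + 0.0576) − 1 = 5.4274%
Difference (ex-post − ex-ante) = 2.2726% → 2.273%.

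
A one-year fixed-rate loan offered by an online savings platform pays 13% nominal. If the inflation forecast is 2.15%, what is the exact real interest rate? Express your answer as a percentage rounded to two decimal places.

10.62%

1 + r = 1.13000 / 1.02150 = 1.106216
r = 1.106216 − 1 = 10.6216%, i.e. 10.62%.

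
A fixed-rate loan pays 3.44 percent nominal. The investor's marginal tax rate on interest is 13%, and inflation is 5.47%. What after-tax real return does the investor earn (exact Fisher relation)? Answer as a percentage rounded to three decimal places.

-2.349%

After-tax nominal return = 3.44% × (1 − 0.13) = 2.9928%.
1 + r = 1.029928 / 1.05470 = 0.976513
After-tax real rate = 0.976513 − 1 → -2.349%.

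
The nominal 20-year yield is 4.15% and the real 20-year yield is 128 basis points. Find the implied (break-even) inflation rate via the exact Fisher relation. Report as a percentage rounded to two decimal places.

(1 + π) = (1 + i)/(1 + r) = 1.04150 / 1.01280 = 1.028337
Break-even inflation = 1.028337 − 1 → 2.83%.

2.83%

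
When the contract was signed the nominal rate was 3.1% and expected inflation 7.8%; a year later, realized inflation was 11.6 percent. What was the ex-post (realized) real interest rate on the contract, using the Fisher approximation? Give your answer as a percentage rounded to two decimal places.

-8.50%

Ex-post: 3.1% − 11.6% = -8.500%
So the realized real rate is -8.50%.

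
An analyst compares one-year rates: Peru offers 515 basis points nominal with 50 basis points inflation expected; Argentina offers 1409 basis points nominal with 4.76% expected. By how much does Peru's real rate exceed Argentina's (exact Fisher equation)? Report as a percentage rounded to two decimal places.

Peru: (1 + 0.0515)/(1 + 0.0050) − 1 = 4.6269%
Argentina: (1 + 0.1409)/(1 + 0.0476) − 1 = 8.9061%
Differential = 4.6269% − 8.9061% = -4.2792% → -4.28%.

-4.28%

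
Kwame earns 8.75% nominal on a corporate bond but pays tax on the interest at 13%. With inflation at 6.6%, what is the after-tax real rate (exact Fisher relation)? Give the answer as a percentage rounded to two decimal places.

0.95%

After-tax nominal return = 8.75% × (1 − 0.13) = 7.6125%.
1 + r = 1.076125 / 1.06600 = 1.009498
After-tax real rate = 1.009498 − 1 → 0.95%.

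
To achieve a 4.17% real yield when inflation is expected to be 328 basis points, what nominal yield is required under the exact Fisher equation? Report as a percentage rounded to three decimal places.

7.587%

(1 + i) = (1 + r)(1 + π) = 1.04170 × 1.03280 = 1.07586776
i = 1.07586776 − 1, so the required nominal rate is 7.587%.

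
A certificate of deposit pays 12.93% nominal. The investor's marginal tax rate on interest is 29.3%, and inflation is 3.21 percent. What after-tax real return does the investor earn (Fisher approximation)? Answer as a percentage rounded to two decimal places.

5.93%

After-tax nominal return = 12.93% × (1 − 0.293) = 9.14151%.
r ≈ 9.14151% − 3.21% → 5.93%.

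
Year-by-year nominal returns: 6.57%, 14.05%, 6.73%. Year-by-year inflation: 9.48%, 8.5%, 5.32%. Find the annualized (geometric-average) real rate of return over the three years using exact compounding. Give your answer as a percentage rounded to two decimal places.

1.22%

Compound the nominal returns: 1.0657 × 1.1405 × 1.0673 = 1.29722935.
Compound inflation: 1.0948 × 1.0850 × 1.0532 = 1.25105205.
Deflate: 1.29722935 / 1.25105205 = 1.03691078.
Annualized real rate = 1.03691078^(1/3) − 1 = 1.2155% → 1.22%.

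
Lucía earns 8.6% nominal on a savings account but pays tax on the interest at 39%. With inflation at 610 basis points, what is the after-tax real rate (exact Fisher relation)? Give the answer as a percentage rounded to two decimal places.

-0.80%

After-tax nominal return = 8.6% × (1 − 0.39) = 5.2460%.
1 + r = 1.05246 / 1.06100 = 0.991951
After-tax real rate = 0.991951 − 1 → -0.80%.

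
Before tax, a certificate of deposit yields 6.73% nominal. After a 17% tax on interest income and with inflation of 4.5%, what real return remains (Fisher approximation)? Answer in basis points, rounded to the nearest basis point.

109 basis points

After-tax nominal return = 6.73% × (1 − 0.17) = 5.5859%.
r ≈ 5.5859% − 4.5% → 109 basis points.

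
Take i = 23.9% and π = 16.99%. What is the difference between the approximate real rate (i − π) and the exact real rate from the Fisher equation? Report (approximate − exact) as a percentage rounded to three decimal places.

Approximate: r ≈ 23.900% − 16.990% = 6.9100%
Exact: (1 + 0.2390)/(1 + 0.1699) − 1 = 5.90649%
Error = 6.9100% − 5.90649% = 1.00351% → 1.004%.

1.004%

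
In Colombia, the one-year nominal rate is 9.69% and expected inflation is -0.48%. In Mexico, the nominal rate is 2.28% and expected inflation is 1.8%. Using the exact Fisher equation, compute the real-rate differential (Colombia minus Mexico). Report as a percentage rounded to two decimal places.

9.75%

Colombia: (1 + 0.0969)/(1 − 0.0048) − 1 = 10.2191%
Mexico: (1 + 0.0228)/(1 + 0.0180) − 1 = 0.4715%
Differential = 10.2191% − 0.4715% = 9.7475% → 9.75%.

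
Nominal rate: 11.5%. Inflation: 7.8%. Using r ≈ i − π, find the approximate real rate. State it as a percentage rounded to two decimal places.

r ≈ i − π = 11.5% − 7.8% = 3.70%.

3.70%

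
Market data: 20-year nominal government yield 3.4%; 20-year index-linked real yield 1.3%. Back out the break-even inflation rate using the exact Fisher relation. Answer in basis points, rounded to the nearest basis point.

(1 + π) = (1 + i)/(1 + r) = 1.03400 / 1.01300 = 1.020731
Break-even inflation = 1.020731 − 1 → 207 basis points.

207 basis points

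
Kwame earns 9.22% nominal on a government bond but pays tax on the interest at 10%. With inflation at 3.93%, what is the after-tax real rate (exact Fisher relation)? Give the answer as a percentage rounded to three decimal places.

4.203%

After-tax nominal return = 9.22% × (1 − 0.1) = 8.2980%.
1 + r = 1.08298 / 1.03930 = 1.042028
After-tax real rate = 1.042028 − 1 → 4.203%.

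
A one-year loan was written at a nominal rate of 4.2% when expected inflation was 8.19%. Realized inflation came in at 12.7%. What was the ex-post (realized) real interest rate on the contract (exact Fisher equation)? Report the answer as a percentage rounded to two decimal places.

-7.54%

Ex-post: (1 + 0.0420)/(1 + 0.1270) − 1 = -7.5421%
So the realized real rate is -7.54%.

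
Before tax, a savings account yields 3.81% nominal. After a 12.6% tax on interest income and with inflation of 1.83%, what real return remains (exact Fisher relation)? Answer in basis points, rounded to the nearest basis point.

After-tax nominal return = 3.81% × (1 − 0.126) = 3.32994%.
1 + r = 1.0332994 / 1.01830 = 1.014730
After-tax real rate = 1.014730 − 1 → 147 basis points.

147 basis points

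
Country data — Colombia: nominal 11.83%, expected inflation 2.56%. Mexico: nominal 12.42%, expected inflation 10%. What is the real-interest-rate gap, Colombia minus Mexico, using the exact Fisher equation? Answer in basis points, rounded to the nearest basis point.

684 basis points

Colombia: (1 + 0.1183)/(1 + 0.0256) − 1 = 9.0386%
Mexico: (1 + 0.1242)/(1 + 0.1000) − 1 = 2.2000%
Differential = 9.0386% − 2.2000% = 6.8386% → 684 basis points.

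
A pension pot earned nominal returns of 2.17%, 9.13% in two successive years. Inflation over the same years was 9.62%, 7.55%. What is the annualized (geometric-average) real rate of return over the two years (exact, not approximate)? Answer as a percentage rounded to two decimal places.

Compound the nominal returns: 1.0217 × 1.0913 = 1.11498121.
Compound inflation: 1.0962 × 1.0755 = 1.17896310.
Deflate: 1.11498121 / 1.17896310 = 0.94573037.
Annualized real rate = 0.94573037^(1/2) − 1 = -2.7513% → -2.75%.

-2.75%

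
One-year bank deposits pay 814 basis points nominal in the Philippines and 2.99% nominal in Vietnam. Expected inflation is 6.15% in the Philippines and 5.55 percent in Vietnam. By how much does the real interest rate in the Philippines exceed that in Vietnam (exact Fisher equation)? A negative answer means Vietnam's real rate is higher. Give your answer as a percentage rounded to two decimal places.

The Philippines: (1 + 0.0814)/(1 + 0.0615) − 1 = 1.8747%
Vietnam: (1 + 0.0299)/(1 + 0.0555) − 1 = -2.4254%
Differential = 1.8747% − (-2.4254%) = 4.3001% → 4.30%.

4.30%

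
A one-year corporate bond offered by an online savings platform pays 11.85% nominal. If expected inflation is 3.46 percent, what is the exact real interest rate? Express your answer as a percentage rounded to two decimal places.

By the Fisher identity, 1 + r = (1 + i)/(1 + π).
1 + r = 1.11850 / 1.03460 = 1.081094
r = 1.081094 − 1 = 8.1094%, i.e. 8.11%.

8.11%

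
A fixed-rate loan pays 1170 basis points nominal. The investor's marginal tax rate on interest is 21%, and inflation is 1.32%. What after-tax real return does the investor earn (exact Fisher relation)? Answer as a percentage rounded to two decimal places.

After-tax nominal return = 11.7% × (1 − 0.21) = 9.2430%.
1 + r = 1.09243 / 1.01320 = 1.078198
After-tax real rate = 1.078198 − 1 → 7.82%.

7.82%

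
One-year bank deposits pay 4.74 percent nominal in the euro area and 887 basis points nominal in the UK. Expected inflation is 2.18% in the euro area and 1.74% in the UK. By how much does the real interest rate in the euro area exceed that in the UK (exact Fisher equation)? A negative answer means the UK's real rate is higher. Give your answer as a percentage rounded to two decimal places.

The euro area: (1 + 0.0474)/(1 + 0.0218) − 1 = 2.5054%
The UK: (1 + 0.0887)/(1 + 0.0174) − 1 = 7.0081%
Differential = 2.5054% − 7.0081% = -4.5027% → -4.50%.

-4.50%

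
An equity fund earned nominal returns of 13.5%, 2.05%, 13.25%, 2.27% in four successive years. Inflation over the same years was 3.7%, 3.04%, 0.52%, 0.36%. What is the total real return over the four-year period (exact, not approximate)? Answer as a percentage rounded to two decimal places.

Nominal growth factor = 1.1350 × 1.0205 × 1.1325 × 1.0227 = 1.341514
Price-level growth factor = 1.0370 × 1.0304 × 1.0052 × 1.0036 = 1.077948
Real growth factor = 1.341514 / 1.077948 = 1.244508
Total real return = 1.244508 − 1 → 24.45%.

24.45%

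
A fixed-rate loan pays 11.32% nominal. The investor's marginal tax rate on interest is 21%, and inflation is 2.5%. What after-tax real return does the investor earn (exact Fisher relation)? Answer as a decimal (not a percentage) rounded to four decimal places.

0.0629

After-tax nominal return = 11.32% × (1 − 0.21) = 8.9428%.
1 + r = 1.089428 / 1.02500 = 1.062857
After-tax real rate = 1.062857 − 1 → 0.0629.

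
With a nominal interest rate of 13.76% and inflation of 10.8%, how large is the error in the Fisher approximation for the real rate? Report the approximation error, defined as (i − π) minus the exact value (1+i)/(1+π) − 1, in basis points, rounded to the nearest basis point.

Approximate: r ≈ 13.760% − 10.800% = 2.9600%
Exact: (1 + 0.1376)/(1 + 0.1080) − 1 = 2.6715%
Error = 2.9600% − 2.6715% = 0.2885% → 29 basis points.

29 basis points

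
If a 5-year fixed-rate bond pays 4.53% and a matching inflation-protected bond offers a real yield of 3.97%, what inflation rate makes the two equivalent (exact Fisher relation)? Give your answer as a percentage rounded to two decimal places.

(1 + π) = (1 + i)/(1 + r) = 1.04530 / 1.03970 = 1.005386
Break-even inflation = 1.005386 − 1 → 0.54%.

0.54%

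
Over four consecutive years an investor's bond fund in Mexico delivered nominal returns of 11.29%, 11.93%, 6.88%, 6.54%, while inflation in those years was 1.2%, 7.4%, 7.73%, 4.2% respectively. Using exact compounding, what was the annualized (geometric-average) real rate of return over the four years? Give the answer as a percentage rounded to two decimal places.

Compound the nominal returns: 1.1129 × 1.1193 × 1.0688 × 1.0654 = 1.41844266.
Compound inflation: 1.0120 × 1.0740 × 1.0773 × 1.0420 = 1.22008243.
Deflate: 1.41844266 / 1.22008243 = 1.16257937.
Annualized real rate = 1.16257937^(1/4) − 1 = 3.8378% → 3.84%.

3.84%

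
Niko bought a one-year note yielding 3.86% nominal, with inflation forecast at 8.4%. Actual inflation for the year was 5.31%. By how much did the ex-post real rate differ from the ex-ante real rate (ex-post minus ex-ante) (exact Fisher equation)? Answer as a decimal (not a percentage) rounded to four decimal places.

Ex-ante: (1 + 0.0386)/(1 + 0.0840) − 1 = -4.1882%
Ex-post: (1 + 0.0386)/(1 + 0.0531) − 1 = -1.3769%
Difference (ex-post − ex-ante) = 2.8113% → 0.0281.

0.0281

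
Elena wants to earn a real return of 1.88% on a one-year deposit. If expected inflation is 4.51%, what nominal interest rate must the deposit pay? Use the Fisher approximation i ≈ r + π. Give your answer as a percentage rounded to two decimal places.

6.39%

i ≈ r + π = 1.88% + 4.51% = 6.39%.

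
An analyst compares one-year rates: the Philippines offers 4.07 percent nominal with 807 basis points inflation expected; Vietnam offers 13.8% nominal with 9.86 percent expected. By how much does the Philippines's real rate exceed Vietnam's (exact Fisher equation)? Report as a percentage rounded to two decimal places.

The Philippines: (1 + 0.0407)/(1 + 0.0807) − 1 = -3.7013%
Vietnam: (1 + 0.1380)/(1 + 0.0986) − 1 = 3.5864%
Differential = -3.7013% − 3.5864% = -7.2877% → -7.29%.

-7.29%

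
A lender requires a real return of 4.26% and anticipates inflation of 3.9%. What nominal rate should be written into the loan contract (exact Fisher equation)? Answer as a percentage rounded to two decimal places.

8.33%

(1 + i) = (1 + r)(1 + π) = 1.04260 × 1.03900 = 1.0832614
i = 1.0832614 − 1, so the required nominal rate is 8.33%.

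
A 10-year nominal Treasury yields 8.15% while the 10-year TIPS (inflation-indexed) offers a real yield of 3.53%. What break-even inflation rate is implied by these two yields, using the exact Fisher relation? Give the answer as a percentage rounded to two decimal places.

(1 + π) = (1 + i)/(1 + r) = 1.08150 / 1.03530 = 1.044625
Break-even inflation = 1.044625 − 1 → 4.46%.

4.46%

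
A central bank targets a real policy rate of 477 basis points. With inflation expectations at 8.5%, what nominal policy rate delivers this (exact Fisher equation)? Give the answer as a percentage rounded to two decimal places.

13.68%

(1 + i) = (1 + r)(1 + π) = 1.04770 × 1.08500 = 1.1367545
i = 1.1367545 − 1, so the required nominal rate is 13.68%.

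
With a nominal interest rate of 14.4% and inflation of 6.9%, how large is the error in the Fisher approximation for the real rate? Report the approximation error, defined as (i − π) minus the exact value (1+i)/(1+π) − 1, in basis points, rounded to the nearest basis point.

Approximate: r ≈ 14.400% − 6.900% = 7.5000%
Exact: (1 + 0.1440)/(1 + 0.0690) − 1 = 7.0159%
Error = 7.5000% − 7.0159% = 0.4841% → 48 basis points.

48 basis points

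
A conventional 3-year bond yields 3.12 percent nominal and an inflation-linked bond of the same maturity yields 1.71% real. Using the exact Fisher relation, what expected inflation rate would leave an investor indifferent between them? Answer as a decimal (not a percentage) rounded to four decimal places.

(1 + π) = (1 + i)/(1 + r) = 1.03120 / 1.01710 = 1.013863
Break-even inflation = 1.013863 − 1 → 0.0139.

0.0139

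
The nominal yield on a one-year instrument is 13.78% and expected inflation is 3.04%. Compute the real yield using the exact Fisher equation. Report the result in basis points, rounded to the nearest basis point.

By the Fisher identity, 1 + r = (1 + i)/(1 + π).
1 + r = 1.13780 / 1.03040 = 1.104231
r = 1.104231 − 1 = 10.4231%, i.e. 1042 basis points.

1042 basis points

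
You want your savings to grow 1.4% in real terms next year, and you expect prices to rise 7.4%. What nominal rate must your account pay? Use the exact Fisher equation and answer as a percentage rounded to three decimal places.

8.904%

(1 + i) = (1 + r)(1 + π) = 1.01400 × 1.07400 = 1.089036
i = 1.089036 − 1, so the required nominal rate is 8.904%.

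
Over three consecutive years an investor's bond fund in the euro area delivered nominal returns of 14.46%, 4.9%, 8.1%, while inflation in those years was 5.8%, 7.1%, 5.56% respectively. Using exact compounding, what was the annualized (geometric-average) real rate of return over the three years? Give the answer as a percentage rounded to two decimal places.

Compound the nominal returns: 1.1446 × 1.0490 × 1.0810 = 1.29794092.
Compound inflation: 1.0580 × 1.0710 × 1.0556 = 1.19611936.
Deflate: 1.29794092 / 1.19611936 = 1.08512659.
Annualized real rate = 1.08512659^(1/3) − 1 = 2.7606% → 2.76%.

2.76%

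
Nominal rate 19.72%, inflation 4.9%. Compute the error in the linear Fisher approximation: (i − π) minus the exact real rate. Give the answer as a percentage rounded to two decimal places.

0.69%

Approximate: r ≈ 19.720% − 4.900% = 14.8200%
Exact: (1 + 0.1972)/(1 + 0.0490) − 1 = 14.1277%
Error = 14.8200% − 14.1277% = 0.6923% → 0.69%.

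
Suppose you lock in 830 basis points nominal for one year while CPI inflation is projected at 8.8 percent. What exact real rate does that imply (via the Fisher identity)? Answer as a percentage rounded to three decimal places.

1 + r = 1.08300 / 1.08800 = 0.995404
r = 0.995404 − 1 = -0.4596%, i.e. -0.460%.

-0.460%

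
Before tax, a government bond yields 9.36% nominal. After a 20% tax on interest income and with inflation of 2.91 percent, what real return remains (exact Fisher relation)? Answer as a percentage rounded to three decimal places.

4.449%

After-tax nominal return = 9.36% × (1 − 0.2) = 7.4880%.
1 + r = 1.07488 / 1.02910 = 1.0444855
After-tax real rate = 1.0444855 − 1 → 4.449%.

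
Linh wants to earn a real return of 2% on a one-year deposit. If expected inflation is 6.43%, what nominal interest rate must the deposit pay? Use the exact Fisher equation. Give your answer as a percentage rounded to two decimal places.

8.56%

(1 + i) = (1 + r)(1 + π) = 1.02000 × 1.06430 = 1.085586
i = 1.085586 − 1, so the required nominal rate is 8.56%.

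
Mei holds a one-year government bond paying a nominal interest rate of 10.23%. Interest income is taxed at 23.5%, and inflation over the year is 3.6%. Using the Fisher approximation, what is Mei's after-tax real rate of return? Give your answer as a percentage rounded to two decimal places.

4.23%

After-tax nominal return = 10.23% × (1 − 0.235) = 7.82595%.
r ≈ 7.82595% − 3.6% → 4.23%.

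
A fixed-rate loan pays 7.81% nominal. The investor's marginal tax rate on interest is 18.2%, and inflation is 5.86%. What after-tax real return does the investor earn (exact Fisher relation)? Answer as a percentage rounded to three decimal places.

After-tax nominal return = 7.81% × (1 − 0.182) = 6.38858%.
1 + r = 1.0638858 / 1.05860 = 1.004993
After-tax real rate = 1.004993 − 1 → 0.499%.

0.499%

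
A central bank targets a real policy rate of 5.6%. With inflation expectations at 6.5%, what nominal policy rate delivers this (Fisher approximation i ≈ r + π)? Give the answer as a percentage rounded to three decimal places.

12.100%

i ≈ r + π = 5.6% + 6.5% = 12.100%.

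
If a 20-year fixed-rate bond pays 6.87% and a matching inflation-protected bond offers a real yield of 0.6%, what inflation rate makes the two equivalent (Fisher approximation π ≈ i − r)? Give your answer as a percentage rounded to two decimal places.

π ≈ i − r = 6.87% − 0.6% → 6.27%.

6.27%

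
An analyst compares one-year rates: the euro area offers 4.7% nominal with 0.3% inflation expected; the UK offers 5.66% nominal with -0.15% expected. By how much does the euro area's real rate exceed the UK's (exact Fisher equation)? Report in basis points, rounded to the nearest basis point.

-143 basis points

The euro area: (1 + 0.0470)/(1 + 0.0030) − 1 = 4.3868%
The UK: (1 + 0.0566)/(1 − 0.0015) − 1 = 5.8187%
Differential = 4.3868% − 5.8187% = -1.4319% → -143 basis points.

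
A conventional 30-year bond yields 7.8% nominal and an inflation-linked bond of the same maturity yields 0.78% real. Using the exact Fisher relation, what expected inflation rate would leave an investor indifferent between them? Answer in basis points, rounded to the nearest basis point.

(1 + π) = (1 + i)/(1 + r) = 1.07800 / 1.00780 = 1.069657
Break-even inflation = 1.069657 − 1 → 697 basis points.

697 basis points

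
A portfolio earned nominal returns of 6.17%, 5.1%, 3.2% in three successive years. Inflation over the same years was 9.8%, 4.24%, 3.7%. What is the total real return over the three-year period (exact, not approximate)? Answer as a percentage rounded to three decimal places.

-2.978%

Nominal growth factor = 1.0617 × 1.0510 × 1.0320 = 1.151554
Price-level growth factor = 1.0980 × 1.0424 × 1.0370 = 1.186904
Real growth factor = 1.151554 / 1.186904 = 0.970217
Total real return = 0.970217 − 1 → -2.978%.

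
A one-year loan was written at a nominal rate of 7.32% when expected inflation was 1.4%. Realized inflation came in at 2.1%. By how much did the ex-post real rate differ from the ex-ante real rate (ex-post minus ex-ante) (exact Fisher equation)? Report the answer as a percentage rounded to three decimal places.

Ex-ante: (1 + 0.0732)/(1 + 0.0140) − 1 = 5.8383%
Ex-post: (1 + 0.0732)/(1 + 0.0210) − 1 = 5.1126%
Difference (ex-post − ex-ante) = -0.7256% → -0.726%.

-0.726%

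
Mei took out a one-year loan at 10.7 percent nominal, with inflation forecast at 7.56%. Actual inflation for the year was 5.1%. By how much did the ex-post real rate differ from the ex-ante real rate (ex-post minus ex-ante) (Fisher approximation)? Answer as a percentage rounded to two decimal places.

Ex-ante: 10.7% − 7.56% = 3.140%
Ex-post: 10.7% − 5.1% = 5.600%
Difference (ex-post − ex-ante) = 2.4600% → 2.46%.

2.46%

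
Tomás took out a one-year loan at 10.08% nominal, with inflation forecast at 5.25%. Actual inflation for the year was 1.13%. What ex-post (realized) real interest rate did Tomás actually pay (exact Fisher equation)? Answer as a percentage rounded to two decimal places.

8.85%

Ex-post: (1 + 0.1008)/(1 + 0.0113) − 1 = 8.8500%
So the realized real rate is 8.85%.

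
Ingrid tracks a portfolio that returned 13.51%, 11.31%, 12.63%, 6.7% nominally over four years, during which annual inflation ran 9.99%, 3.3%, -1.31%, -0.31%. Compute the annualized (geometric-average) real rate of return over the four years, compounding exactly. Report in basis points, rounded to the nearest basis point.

796 basis points

Compound the nominal returns: 1.1351 × 1.1131 × 1.1263 × 1.0670 = 1.51840215.
Compound inflation: 1.0999 × 1.0330 × 0.9869 × 0.9969 = 1.11783645.
Deflate: 1.51840215 / 1.11783645 = 1.35834016.
Annualized real rate = 1.35834016^(1/4) − 1 = 7.9573% → 796 basis points.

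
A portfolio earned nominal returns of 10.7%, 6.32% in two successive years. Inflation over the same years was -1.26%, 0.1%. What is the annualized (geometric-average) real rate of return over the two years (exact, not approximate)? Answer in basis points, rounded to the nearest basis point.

Compound the nominal returns: 1.1070 × 1.0632 = 1.17696240.
Compound inflation: 0.9874 × 1.0010 = 0.98838740.
Deflate: 1.17696240 / 0.98838740 = 1.19079057.
Annualized real rate = 1.19079057^(1/2) − 1 = 9.1234% → 912 basis points.

912 basis points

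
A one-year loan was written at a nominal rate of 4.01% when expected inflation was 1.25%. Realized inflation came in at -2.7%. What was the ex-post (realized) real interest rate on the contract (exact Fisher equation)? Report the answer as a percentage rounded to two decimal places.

Ex-post: (1 + 0.0401)/(1 − 0.0270) − 1 = 6.8962%
So the realized real rate is 6.90%.

6.90%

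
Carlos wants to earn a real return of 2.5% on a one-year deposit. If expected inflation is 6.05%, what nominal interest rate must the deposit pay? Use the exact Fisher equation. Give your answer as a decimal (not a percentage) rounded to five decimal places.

(1 + i) = (1 + r)(1 + π) = 1.02500 × 1.06050 = 1.0870125
i = 1.0870125 − 1, so the required nominal rate is 0.08701.

0.08701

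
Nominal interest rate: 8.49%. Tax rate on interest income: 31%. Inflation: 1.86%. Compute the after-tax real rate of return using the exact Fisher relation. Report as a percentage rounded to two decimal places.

3.93%

After-tax nominal return = 8.49% × (1 − 0.31) = 5.8581%.
1 + r = 1.058581 / 1.01860 = 1.039251
After-tax real rate = 1.039251 − 1 → 3.93%.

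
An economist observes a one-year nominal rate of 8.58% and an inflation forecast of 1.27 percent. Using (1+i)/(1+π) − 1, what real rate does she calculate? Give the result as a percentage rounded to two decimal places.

7.22%

By the Fisher identity, 1 + r = (1 + i)/(1 + π).
1 + r = 1.08580 / 1.01270 = 1.072183
r = 1.072183 − 1 = 7.2183%, i.e. 7.22%.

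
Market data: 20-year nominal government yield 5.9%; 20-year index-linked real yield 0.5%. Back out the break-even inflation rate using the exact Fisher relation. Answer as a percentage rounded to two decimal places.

(1 + π) = (1 + i)/(1 + r) = 1.05900 / 1.00500 = 1.053731
Break-even inflation = 1.053731 − 1 → 5.37%.

5.37%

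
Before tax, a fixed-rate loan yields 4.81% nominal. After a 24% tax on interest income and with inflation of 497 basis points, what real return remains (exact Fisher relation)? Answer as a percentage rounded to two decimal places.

-1.25%

After-tax nominal return = 4.81% × (1 − 0.24) = 3.6556%.
1 + r = 1.036556 / 1.04970 = 0.987478
After-tax real rate = 0.987478 − 1 → -1.25%.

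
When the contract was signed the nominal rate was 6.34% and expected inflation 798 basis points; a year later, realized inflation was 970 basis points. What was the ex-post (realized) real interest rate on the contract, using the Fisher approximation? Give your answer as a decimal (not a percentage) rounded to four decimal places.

Ex-post: 6.34% − 9.7% = -3.360%
So the realized real rate is -0.0336.

-0.0336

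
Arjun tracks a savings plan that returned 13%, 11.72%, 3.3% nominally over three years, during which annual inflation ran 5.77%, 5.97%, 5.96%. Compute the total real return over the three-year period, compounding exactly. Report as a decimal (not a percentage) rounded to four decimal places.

Compound the nominal returns: 1.1300 × 1.1172 × 1.0330 = 1.3040964.
Compound inflation: 1.0577 × 1.0597 × 1.0596 = 1.1876470.
Deflate: 1.3040964 / 1.1876470 = 1.0980505.
Total real return = 1.0980505 − 1 → 0.0981.

0.0981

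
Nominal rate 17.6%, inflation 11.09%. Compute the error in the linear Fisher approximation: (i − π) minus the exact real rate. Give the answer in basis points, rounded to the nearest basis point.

65 basis points

Approximate: r ≈ 17.600% − 11.090% = 6.5100%
Exact: (1 + 0.1760)/(1 + 0.1109) − 1 = 5.8601%
Error = 6.5100% − 5.8601% = 0.6499% → 65 basis points.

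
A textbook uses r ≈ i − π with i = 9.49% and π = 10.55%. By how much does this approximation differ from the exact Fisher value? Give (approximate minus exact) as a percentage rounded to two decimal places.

Approximate: r ≈ 9.490% − 10.550% = -1.0600%
Exact: (1 + 0.0949)/(1 + 0.1055) − 1 = -0.9588%
Error = -1.0600% − (-0.9588%) = -0.1012% → -0.10%.

-0.10%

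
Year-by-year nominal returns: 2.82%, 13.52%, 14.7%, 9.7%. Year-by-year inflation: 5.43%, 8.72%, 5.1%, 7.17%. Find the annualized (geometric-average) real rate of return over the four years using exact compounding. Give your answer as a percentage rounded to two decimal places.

3.27%

Compound the nominal returns: 1.0282 × 1.1352 × 1.1470 × 1.0970 = 1.46865581.
Compound inflation: 1.0543 × 1.0872 × 1.0510 × 1.0717 = 1.29106943.
Deflate: 1.46865581 / 1.29106943 = 1.13754983.
Annualized real rate = 1.13754983^(1/4) − 1 = 3.2744% → 3.27%.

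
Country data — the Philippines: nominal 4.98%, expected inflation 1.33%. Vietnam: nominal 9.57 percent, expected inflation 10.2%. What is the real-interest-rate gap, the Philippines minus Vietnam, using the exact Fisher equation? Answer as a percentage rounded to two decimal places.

4.17%

The Philippines: (1 + 0.0498)/(1 + 0.0133) − 1 = 3.6021%
Vietnam: (1 + 0.0957)/(1 + 0.1020) − 1 = -0.5717%
Differential = 3.6021% − (-0.5717%) = 4.1738% → 4.17%.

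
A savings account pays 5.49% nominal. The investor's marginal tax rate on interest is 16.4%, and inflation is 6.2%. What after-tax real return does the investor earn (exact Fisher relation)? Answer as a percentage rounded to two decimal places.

-1.52%

After-tax nominal return = 5.49% × (1 − 0.164) = 4.58964%.
1 + r = 1.0458964 / 1.06200 = 0.984837
After-tax real rate = 0.984837 − 1 → -1.52%.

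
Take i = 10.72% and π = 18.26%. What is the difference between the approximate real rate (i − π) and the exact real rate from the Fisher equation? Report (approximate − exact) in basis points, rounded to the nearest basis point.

Approximate: r ≈ 10.720% − 18.260% = -7.5400%
Exact: (1 + 0.1072)/(1 + 0.1826) − 1 = -6.3758%
Error = -7.5400% − (-6.3758%) = -1.1642% → -116 basis points.

-116 basis points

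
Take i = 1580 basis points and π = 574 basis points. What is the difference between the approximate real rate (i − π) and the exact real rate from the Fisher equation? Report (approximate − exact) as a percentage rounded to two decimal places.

Approximate: r ≈ 15.800% − 5.740% = 10.0600%
Exact: (1 + 0.1580)/(1 + 0.0574) − 1 = 9.5139%
Error = 10.0600% − 9.5139% = 0.5461% → 0.55%.

0.55%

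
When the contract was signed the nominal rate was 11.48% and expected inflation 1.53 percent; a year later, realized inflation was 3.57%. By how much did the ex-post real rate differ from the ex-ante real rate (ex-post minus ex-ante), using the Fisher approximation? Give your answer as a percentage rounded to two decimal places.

Ex-ante: 11.48% − 1.53% = 9.950%
Ex-post: 11.48% − 3.57% = 7.910%
Difference (ex-post − ex-ante) = -2.0400% → -2.04%.

-2.04%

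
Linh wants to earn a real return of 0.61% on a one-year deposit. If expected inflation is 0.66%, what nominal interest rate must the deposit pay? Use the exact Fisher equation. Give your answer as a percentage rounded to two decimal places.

1.27%

(1 + i) = (1 + r)(1 + π) = 1.00610 × 1.00660 = 1.01274026
i = 1.01274026 − 1, so the required nominal rate is 1.27%.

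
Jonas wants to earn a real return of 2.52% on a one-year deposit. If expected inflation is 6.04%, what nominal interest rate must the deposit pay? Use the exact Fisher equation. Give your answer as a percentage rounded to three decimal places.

8.712%

(1 + i) = (1 + r)(1 + π) = 1.02520 × 1.06040 = 1.08712208
i = 1.08712208 − 1, so the required nominal rate is 8.712%.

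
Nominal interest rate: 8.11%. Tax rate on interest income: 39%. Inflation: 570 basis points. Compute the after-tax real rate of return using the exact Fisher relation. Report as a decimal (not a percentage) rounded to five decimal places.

After-tax nominal return = 8.11% × (1 − 0.39) = 4.9471%.
1 + r = 1.049471 / 1.05700 = 0.992877
After-tax real rate = 0.992877 − 1 → -0.00712.

-0.00712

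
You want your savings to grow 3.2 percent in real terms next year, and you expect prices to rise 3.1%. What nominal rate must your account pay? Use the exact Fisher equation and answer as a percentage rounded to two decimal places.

6.40%

(1 + i) = (1 + r)(1 + π) = 1.03200 × 1.03100 = 1.063992
i = 1.063992 − 1, so the required nominal rate is 6.40%.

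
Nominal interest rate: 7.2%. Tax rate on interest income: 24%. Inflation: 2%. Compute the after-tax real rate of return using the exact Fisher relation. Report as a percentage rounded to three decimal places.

After-tax nominal return = 7.2% × (1 − 0.24) = 5.4720%.
1 + r = 1.05472 / 1.02000 = 1.034039
After-tax real rate = 1.034039 − 1 → 3.404%.

3.404%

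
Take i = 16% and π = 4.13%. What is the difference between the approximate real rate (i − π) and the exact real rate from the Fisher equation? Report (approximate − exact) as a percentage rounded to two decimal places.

0.47%

Approximate: r ≈ 16.000% − 4.130% = 11.8700%
Exact: (1 + 0.1600)/(1 + 0.0413) − 1 = 11.3992%
Error = 11.8700% − 11.3992% = 0.4708% → 0.47%.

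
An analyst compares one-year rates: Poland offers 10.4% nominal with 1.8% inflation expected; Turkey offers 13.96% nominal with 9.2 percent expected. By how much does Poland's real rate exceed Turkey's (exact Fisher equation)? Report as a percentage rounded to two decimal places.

Poland: (1 + 0.1040)/(1 + 0.0180) − 1 = 8.4479%
Turkey: (1 + 0.1396)/(1 + 0.0920) − 1 = 4.3590%
Differential = 8.4479% − 4.3590% = 4.0890% → 4.09%.

4.09%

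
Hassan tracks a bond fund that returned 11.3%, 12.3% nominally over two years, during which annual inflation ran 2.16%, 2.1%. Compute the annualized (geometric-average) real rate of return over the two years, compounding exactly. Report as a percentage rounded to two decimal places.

Nominal growth factor = 1.1130 × 1.1230 = 1.24989900
Price-level growth factor = 1.0216 × 1.0210 = 1.04305360
Real growth factor = 1.24989900 / 1.04305360 = 1.19830755
Annualized real rate = 1.19830755^(1/2) − 1 = 9.4672% → 9.47%.

9.47%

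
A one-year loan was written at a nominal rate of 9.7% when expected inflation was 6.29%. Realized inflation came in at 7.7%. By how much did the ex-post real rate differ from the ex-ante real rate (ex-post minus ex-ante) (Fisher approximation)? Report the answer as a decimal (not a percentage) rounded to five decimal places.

Ex-ante: 9.7% − 6.29% = 3.410%
Ex-post: 9.7% − 7.7% = 2.000%
Difference (ex-post − ex-ante) = -1.4100% → -0.01410.

-0.01410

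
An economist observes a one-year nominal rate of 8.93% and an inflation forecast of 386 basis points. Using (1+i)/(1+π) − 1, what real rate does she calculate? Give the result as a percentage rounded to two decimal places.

By the Fisher equation, 1 + r = (1 + i)/(1 + π).
1 + r = 1.08930 / 1.03860 = 1.048816
r = 1.048816 − 1 = 4.8816%, i.e. 4.88%.

4.88%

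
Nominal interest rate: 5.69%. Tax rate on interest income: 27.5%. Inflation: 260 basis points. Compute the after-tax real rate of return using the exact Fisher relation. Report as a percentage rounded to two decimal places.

After-tax nominal return = 5.69% × (1 − 0.275) = 4.12525%.
1 + r = 1.0412525 / 1.02600 = 1.014866
After-tax real rate = 1.014866 − 1 → 1.49%.

1.49%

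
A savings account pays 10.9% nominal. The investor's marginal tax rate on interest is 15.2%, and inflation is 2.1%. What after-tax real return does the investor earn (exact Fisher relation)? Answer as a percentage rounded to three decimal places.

After-tax nominal return = 10.9% × (1 − 0.152) = 9.2432%.
1 + r = 1.092432 / 1.02100 = 1.069963
After-tax real rate = 1.069963 − 1 → 6.996%.

6.996%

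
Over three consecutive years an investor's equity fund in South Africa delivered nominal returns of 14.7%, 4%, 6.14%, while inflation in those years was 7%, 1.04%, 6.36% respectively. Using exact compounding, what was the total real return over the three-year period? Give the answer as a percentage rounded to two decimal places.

Compound the nominal returns: 1.1470 × 1.0400 × 1.0614 = 1.266123.
Compound inflation: 1.0700 × 1.0104 × 1.0636 = 1.149888.
Deflate: 1.266123 / 1.149888 = 1.101084.
Total real return = 1.101084 − 1 → 10.11%.

10.11%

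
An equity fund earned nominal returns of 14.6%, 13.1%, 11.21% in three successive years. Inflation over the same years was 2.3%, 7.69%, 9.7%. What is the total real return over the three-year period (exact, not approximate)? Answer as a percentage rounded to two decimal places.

Nominal growth factor = 1.1460 × 1.1310 × 1.1121 = 1.441422
Price-level growth factor = 1.0230 × 1.0769 × 1.0970 = 1.208531
Real growth factor = 1.441422 / 1.208531 = 1.192706
Total real return = 1.192706 − 1 → 19.27%.

19.27%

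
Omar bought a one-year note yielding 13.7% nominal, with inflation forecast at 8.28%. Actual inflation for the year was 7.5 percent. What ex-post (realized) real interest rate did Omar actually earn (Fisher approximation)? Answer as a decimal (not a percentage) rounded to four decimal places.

Ex-post: 13.7% − 7.5% = 6.200%
So the realized real rate is 0.0620.

0.0620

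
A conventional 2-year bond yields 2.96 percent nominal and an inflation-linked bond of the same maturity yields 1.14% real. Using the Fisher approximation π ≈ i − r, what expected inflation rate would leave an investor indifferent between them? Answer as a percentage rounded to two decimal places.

1.82%

π ≈ i − r = 2.96% − 1.14% → 1.82%.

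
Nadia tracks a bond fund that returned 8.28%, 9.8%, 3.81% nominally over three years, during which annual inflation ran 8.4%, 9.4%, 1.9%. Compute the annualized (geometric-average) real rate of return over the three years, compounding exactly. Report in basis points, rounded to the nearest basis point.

71 basis points

Compound the nominal returns: 1.0828 × 1.0980 × 1.0381 = 1.23421204.
Compound inflation: 1.0840 × 1.0940 × 1.0190 = 1.20842802.
Deflate: 1.23421204 / 1.20842802 = 1.02133682.
Annualized real rate = 1.02133682^(1/3) − 1 = 0.7062% → 71 basis points.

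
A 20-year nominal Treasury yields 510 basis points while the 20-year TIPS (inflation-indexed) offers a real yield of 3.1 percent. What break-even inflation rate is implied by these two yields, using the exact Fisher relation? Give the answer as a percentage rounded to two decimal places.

(1 + π) = (1 + i)/(1 + r) = 1.05100 / 1.03100 = 1.019399
Break-even inflation = 1.019399 − 1 → 1.94%.

1.94%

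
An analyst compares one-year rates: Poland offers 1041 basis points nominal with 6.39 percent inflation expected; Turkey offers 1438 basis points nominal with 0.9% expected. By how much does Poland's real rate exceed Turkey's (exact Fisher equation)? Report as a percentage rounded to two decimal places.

Poland: (1 + 0.1041)/(1 + 0.0639) − 1 = 3.7786%
Turkey: (1 + 0.1438)/(1 + 0.0090) − 1 = 13.3598%
Differential = 3.7786% − 13.3598% = -9.5812% → -9.58%.

-9.58%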